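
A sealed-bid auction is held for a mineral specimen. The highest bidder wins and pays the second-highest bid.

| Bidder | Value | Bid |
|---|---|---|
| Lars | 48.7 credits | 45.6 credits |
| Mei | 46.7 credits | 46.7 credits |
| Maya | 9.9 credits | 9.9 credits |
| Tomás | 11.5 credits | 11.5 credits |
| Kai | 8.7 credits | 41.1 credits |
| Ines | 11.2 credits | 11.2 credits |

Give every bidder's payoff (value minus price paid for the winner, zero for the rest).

Sorted high to low: Mei 46.7 credits > Lars 45.6 credits > Kai 41.1 credits > Tomás 11.5 credits > Ines 11.2 credits > Maya 9.9 credits.
Mei has the top bid and wins; the price is the second-highest bid, 45.6 credits.
Mei's payoff = 46.7 credits − 45.6 credits = 1.1 credits. All other bidders lose, so their payoff is 0.

Lars 0.0 credits, Mei 1.1 credits, Maya 0.0 credits, Tomás 0.0 credits, Kai 0.0 credits, Ines 0.0 credits.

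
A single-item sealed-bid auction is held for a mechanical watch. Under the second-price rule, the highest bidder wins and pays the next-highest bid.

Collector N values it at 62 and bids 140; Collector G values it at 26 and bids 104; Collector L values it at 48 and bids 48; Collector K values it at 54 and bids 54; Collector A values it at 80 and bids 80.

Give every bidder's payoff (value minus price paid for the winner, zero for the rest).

Payoffs: Collector N -42, Collector G 0, Collector L 0, Collector K 0, Collector A 0.

Ranking the bids: Collector N 140; Collector G 104; Collector A 80; Collector K 54; Collector L 48.
Collector N has the top bid and wins; the price is the second-highest bid, 104.
Collector N's payoff = 62 − 104 = -42. All other bidders lose, so their payoff is 0.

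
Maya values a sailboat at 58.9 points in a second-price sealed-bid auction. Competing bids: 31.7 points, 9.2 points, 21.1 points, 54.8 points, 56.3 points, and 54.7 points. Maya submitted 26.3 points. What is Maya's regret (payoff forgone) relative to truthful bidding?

The highest competing bid is 56.3 points.
Bidding truthfully at 58.9 points: Maya has the top bid, wins, and pays the second-highest bid 56.3 points. Payoff = 58.9 points − 56.3 points = 2.6 points.
Bidding 26.3 points: the top bid is 56.3 points (a rival), so Maya loses. Payoff = 0.0 points.
Regret = truthful payoff − actual payoff = 2.6 points − 0.0 points = 2.6 points.

Regret: 2.6 points.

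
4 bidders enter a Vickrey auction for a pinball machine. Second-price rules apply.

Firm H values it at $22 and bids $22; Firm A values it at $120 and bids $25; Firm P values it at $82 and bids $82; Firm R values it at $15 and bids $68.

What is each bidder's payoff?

Ordered from highest: Firm P $82, then Firm R $68, then Firm A $25, then Firm H $22.
Firm P has the top bid and wins; the price is the second-highest bid, $68.
Firm P's payoff = $82 − $68 = $14. All other bidders lose, so their payoff is 0.

Firm H $0, Firm A $0, Firm P $14, Firm R $0.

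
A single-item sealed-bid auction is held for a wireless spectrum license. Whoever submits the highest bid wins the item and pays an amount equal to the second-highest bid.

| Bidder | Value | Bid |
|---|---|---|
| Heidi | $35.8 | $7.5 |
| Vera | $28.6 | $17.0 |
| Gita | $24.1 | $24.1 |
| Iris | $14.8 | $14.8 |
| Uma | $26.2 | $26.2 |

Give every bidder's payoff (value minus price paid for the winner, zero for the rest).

Heidi $0.0, Vera $0.0, Gita $0.0, Iris $0.0, Uma $2.1.

Sorted high to low: Uma $26.2 > Gita $24.1 > Vera $17.0 > Iris $14.8 > Heidi $7.5.
Uma has the top bid and wins; the price is the second-highest bid, $24.1.
Uma's payoff = $26.2 − $24.1 = $2.1. All other bidders lose, so their payoff is 0.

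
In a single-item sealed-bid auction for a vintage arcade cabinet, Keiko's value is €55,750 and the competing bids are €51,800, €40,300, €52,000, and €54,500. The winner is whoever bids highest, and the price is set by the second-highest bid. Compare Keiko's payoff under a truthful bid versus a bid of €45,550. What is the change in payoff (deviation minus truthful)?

The highest competing bid is €54,500.
Bidding truthfully at €55,750: Keiko has the top bid, wins, and pays the second-highest bid €54,500. Payoff = €55,750 − €54,500 = €1,250.
Bidding €45,550: the top bid is €54,500 (a rival), so Keiko loses. Payoff = €0.
Change = €0 − €1,250 = -€1,250.
This is the dominant-strategy logic: truthful bidding weakly beats any alternative.

Change in payoff: -€1,250.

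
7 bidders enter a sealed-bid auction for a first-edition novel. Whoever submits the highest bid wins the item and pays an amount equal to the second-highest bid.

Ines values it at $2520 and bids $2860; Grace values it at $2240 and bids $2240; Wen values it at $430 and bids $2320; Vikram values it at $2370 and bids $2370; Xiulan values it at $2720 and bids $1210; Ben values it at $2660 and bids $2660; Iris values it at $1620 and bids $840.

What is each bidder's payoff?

Sorted high to low: Ines $2860; Ben $2660; Vikram $2370; Wen $2320; Grace $2240; Xiulan $1210; Iris $840.
Ines has the top bid and wins; the price is the second-highest bid, $2660.
Ines's payoff = $2520 − $2660 = -$140. All other bidders lose, so their payoff is 0.

Ines -$140, Grace $0, Wen $0, Vikram $0, Xiulan $0, Ben $0, Iris $0.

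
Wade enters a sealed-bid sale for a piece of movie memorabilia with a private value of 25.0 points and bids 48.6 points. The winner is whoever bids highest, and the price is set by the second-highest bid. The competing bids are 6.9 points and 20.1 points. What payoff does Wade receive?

4.9 points

Highest competing bid: 20.1 points.
Wade's bid 48.6 points is the highest overall, so Wade wins and pays the second-highest bid, 20.1 points.
Payoff = value − price = 25.0 points − 20.1 points = 4.9 points.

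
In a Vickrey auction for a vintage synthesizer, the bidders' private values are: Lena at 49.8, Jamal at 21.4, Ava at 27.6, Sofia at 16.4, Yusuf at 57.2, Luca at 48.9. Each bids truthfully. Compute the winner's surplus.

Surplus = 7.4.

Sorted high to low: Yusuf 57.2 > Lena 49.8 > Luca 48.9 > Ava 27.6 > Jamal 21.4 > Sofia 16.4.
Yusuf wins with the top bid and pays the second-highest, 49.8.
Surplus = 57.2 − 49.8 = 7.4.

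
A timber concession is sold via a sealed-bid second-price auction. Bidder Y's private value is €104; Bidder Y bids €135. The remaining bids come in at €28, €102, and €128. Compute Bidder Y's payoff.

Highest competing bid: €128.
Bidder Y's bid €135 is the highest overall, so Bidder Y wins and pays the second-highest bid, €128.
Payoff = value − price = €104 − €128 = -€24.
Overbidding won the item at a price above value — truthful bidding would have avoided this loss.

-€24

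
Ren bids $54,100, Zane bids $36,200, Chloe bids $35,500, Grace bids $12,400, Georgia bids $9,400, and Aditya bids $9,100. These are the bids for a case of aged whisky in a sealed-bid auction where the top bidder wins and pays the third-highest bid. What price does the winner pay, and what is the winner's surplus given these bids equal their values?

Price $35,500; surplus $18,600.

Ranking the bids: Ren $54,100, then Zane $36,200, then Chloe $35,500, then Grace $12,400, then Georgia $9,400, then Aditya $9,100.
Ren is the highest bidder, so Ren wins.
Under the third-price rule, the price is the third-highest bid: $35,500.
Surplus = $54,100 − $35,500 = $18,600.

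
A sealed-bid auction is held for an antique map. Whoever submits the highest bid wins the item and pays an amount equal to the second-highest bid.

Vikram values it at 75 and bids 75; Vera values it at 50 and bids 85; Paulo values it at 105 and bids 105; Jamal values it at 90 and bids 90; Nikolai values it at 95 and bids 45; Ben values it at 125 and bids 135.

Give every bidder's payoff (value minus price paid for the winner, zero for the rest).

Payoffs: Vikram 0, Vera 0, Paulo 0, Jamal 0, Nikolai 0, Ben 20.

Ordered from highest: Ben 135, then Paulo 105, then Jamal 90, then Vera 85, then Vikram 75, then Nikolai 45.
Ben has the top bid and wins; the price is the second-highest bid, 105.
Ben's payoff = 125 − 105 = 20. All other bidders lose, so their payoff is 0.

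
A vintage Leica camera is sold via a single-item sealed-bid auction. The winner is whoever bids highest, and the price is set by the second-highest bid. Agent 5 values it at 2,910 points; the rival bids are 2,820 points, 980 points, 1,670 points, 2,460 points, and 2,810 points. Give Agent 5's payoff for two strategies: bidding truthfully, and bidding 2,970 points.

The highest competing bid is 2,820 points.
Bidding truthfully at 2,910 points: Agent 5 has the top bid, wins, and pays the second-highest bid 2,820 points. Payoff = 2,910 points − 2,820 points = 90 points.
Bidding 2,970 points: Agent 5 has the top bid, wins, and pays the second-highest bid 2,820 points. Payoff = 2,910 points − 2,820 points = 90 points.

(a) 90 points  (b) 90 points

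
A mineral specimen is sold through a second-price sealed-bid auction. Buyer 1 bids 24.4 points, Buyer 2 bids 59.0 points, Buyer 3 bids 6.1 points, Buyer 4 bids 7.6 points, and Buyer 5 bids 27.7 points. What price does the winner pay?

Price paid: 27.7 points.

Bids in descending order: Buyer 2 59.0 points, then Buyer 5 27.7 points, then Buyer 1 24.4 points, then Buyer 4 7.6 points, then Buyer 3 6.1 points.
Buyer 2 has the highest bid, so Buyer 2 wins.
The second-highest bid is 27.7 points, so that is what Buyer 2 pays.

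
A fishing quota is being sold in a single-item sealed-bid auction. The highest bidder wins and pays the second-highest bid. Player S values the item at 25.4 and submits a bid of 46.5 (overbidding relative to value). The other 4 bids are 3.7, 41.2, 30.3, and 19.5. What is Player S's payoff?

Highest competing bid: 41.2.
Player S's bid 46.5 is the highest overall, so Player S wins and pays the second-highest bid, 41.2.
Payoff = value − price = 25.4 − 41.2 = -15.8.
Overbidding won the item at a price above value — truthful bidding would have avoided this loss.

-15.8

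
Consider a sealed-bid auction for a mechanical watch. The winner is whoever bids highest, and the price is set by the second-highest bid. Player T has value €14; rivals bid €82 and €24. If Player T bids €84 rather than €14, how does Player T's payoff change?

Change in payoff: -€68.

The highest competing bid is €82.
Bidding truthfully at €14: the top bid is €82 (a rival), so Player T loses. Payoff = €0.
Bidding €84: Player T has the top bid, wins, and pays the second-highest bid €82. Payoff = €14 − €82 = -€68.
Change = -€68 − €0 = -€68.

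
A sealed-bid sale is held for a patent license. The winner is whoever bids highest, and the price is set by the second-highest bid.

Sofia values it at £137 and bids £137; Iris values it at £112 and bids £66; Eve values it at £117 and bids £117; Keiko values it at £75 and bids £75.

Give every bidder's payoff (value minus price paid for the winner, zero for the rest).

Payoffs: Sofia £20, Iris £0, Eve £0, Keiko £0.

Ranking the bids: Sofia £137 > Eve £117 > Keiko £75 > Iris £66.
Sofia has the top bid and wins; the price is the second-highest bid, £117.
Sofia's payoff = £137 − £117 = £20. All other bidders lose, so their payoff is 0.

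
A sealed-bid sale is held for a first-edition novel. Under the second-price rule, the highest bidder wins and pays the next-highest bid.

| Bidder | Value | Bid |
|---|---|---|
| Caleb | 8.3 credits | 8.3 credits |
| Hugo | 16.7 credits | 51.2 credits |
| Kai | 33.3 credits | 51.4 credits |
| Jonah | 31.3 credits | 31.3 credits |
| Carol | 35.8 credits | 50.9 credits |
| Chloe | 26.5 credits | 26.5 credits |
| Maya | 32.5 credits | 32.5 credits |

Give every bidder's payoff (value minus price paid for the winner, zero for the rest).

Payoffs: Caleb 0.0 credits, Hugo 0.0 credits, Kai -17.9 credits, Jonah 0.0 credits, Carol 0.0 credits, Chloe 0.0 credits, Maya 0.0 credits.

Sorted high to low: Kai 51.4 credits; Hugo 51.2 credits; Carol 50.9 credits; Maya 32.5 credits; Jonah 31.3 credits; Chloe 26.5 credits; Caleb 8.3 credits.
Kai has the top bid and wins; the price is the second-highest bid, 51.2 credits.
Kai's payoff = 33.3 credits − 51.2 credits = -17.9 credits. All other bidders lose, so their payoff is 0.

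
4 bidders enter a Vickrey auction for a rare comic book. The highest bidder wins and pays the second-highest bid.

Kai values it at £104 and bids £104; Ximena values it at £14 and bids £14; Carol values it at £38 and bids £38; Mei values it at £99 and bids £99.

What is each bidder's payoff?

Payoffs: Kai £5, Ximena £0, Carol £0, Mei £0.

Ordered from highest: Kai £104; Mei £99; Carol £38; Ximena £14.
Kai has the top bid and wins; the price is the second-highest bid, £99.
Kai's payoff = £104 − £99 = £5. All other bidders lose, so their payoff is 0.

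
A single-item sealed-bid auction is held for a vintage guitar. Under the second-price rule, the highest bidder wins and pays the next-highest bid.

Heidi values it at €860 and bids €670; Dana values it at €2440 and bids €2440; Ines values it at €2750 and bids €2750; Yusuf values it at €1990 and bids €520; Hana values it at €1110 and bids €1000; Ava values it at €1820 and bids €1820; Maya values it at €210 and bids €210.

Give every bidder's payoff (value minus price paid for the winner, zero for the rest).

Sorted high to low: Ines €2750 > Dana €2440 > Ava €1820 > Hana €1000 > Heidi €670 > Yusuf €520 > Maya €210.
Ines has the top bid and wins; the price is the second-highest bid, €2440.
Ines's payoff = €2750 − €2440 = €310. All other bidders lose, so their payoff is 0.

Payoffs: Heidi €0, Dana €0, Ines €310, Yusuf €0, Hana €0, Ava €0, Maya €0.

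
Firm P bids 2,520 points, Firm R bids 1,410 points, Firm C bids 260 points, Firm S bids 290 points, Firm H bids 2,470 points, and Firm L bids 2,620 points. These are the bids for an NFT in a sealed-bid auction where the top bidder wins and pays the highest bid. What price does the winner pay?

Price paid: 2,620 points.

Bids in descending order: Firm L 2,620 points > Firm P 2,520 points > Firm H 2,470 points > Firm R 1,410 points > Firm S 290 points > Firm C 260 points.
Firm L is the highest bidder, so Firm L wins.
Under the first-price rule, the price is the highest bid: 2,620 points.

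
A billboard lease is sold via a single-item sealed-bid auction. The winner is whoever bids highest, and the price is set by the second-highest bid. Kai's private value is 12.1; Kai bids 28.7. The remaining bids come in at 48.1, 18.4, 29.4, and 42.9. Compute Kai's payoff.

Kai's payoff: 0.0.

Highest competing bid: 48.1.
Kai's bid 28.7 is not the highest, so Kai loses, pays nothing, and earns zero payoff.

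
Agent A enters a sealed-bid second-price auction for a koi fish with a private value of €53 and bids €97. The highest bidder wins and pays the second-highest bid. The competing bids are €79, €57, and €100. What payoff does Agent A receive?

Agent A's payoff: €0.

Highest competing bid: €100.
Agent A's bid €97 is not the highest, so Agent A loses, pays nothing, and earns zero payoff.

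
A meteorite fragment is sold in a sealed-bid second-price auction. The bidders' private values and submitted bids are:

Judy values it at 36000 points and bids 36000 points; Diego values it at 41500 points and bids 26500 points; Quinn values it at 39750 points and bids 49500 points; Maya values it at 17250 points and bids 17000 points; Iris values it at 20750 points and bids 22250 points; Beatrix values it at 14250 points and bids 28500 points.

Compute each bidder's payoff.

Judy 0 points, Diego 0 points, Quinn 3750 points, Maya 0 points, Iris 0 points, Beatrix 0 points.

Sorted high to low: Quinn 49500 points > Judy 36000 points > Beatrix 28500 points > Diego 26500 points > Iris 22250 points > Maya 17000 points.
Quinn has the top bid and wins; the price is the second-highest bid, 36000 points.
Quinn's payoff = 39750 points − 36000 points = 3750 points. All other bidders lose, so their payoff is 0.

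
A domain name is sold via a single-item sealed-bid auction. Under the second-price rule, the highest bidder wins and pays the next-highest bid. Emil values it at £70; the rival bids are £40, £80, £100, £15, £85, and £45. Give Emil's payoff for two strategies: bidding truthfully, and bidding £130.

The highest competing bid is £100.
Bidding truthfully at £70: the top bid is £100 (a rival), so Emil loses. Payoff = £0.
Bidding £130: Emil has the top bid, wins, and pays the second-highest bid £100. Payoff = £70 − £100 = -£30.

Truthful: £0; alternative: -£30.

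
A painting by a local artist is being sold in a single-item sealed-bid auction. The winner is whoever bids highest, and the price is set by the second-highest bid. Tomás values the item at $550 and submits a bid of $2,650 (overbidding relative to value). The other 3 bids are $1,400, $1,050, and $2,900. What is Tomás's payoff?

Payoff = $0.

Highest competing bid: $2,900.
Tomás's bid $2,650 is not the highest, so Tomás loses, pays nothing, and earns zero payoff.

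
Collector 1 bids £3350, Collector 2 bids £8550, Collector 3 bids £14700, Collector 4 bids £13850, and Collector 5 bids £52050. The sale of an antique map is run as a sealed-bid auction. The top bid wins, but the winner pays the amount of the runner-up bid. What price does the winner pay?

Sorted high to low: Collector 5 £52050 > Collector 3 £14700 > Collector 4 £13850 > Collector 2 £8550 > Collector 1 £3350.
Collector 5 has the highest bid, so Collector 5 wins.
The second-highest bid is £14700, so that is what Collector 5 pays.

£14700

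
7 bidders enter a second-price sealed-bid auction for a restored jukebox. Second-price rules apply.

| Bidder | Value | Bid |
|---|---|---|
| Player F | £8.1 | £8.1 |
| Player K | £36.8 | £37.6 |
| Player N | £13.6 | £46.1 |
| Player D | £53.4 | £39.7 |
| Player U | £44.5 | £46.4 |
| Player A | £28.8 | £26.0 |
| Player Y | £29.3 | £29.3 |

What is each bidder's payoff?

Player F £0.0, Player K £0.0, Player N £0.0, Player D £0.0, Player U -£1.6, Player A £0.0, Player Y £0.0.

Ordered from highest: Player U £46.4; Player N £46.1; Player D £39.7; Player K £37.6; Player Y £29.3; Player A £26.0; Player F £8.1.
Player U has the top bid and wins; the price is the second-highest bid, £46.1.
Player U's payoff = £44.5 − £46.1 = -£1.6. All other bidders lose, so their payoff is 0.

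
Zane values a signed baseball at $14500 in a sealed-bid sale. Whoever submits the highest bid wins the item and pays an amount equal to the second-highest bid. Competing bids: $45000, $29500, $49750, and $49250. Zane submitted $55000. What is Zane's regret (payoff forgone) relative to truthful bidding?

The highest competing bid is $49750.
Bidding truthfully at $14500: the top bid is $49750 (a rival), so Zane loses. Payoff = $0.
Bidding $55000: Zane has the top bid, wins, and pays the second-highest bid $49750. Payoff = $14500 − $49750 = -$35250.
Regret = truthful payoff − actual payoff = $0 − -$35250 = $35250.
Deviating from a truthful bid can only lose payoff in a second-price auction — never gain.

Regret: $35250.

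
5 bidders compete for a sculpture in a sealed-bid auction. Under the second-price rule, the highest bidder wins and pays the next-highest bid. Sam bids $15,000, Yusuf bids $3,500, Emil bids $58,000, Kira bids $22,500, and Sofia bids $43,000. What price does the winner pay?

Ordered from highest: Emil $58,000; Sofia $43,000; Kira $22,500; Sam $15,000; Yusuf $3,500.
Emil has the highest bid, so Emil wins.
The second-highest bid is $43,000, so that is what Emil pays.

$43,000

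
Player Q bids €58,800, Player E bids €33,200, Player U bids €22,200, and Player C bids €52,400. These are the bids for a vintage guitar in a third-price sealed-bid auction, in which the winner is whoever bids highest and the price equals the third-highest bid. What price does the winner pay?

The winner pays €33,200.

Ranking the bids: Player Q €58,800; Player C €52,400; Player E €33,200; Player U €22,200.
Player Q is the highest bidder, so Player Q wins.
Under the third-price rule, the price is the third-highest bid: €33,200.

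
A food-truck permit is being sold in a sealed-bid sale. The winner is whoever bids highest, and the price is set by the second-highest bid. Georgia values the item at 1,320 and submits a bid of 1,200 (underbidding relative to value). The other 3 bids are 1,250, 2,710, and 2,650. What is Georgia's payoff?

Highest competing bid: 2,710.
Georgia's bid 1,200 is not the highest, so Georgia loses, pays nothing, and earns zero payoff.

0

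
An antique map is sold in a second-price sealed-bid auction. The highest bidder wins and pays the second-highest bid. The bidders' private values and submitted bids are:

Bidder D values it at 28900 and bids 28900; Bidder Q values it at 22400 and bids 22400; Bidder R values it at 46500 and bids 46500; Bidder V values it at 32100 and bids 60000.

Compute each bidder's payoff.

Bids in descending order: Bidder V 60000 > Bidder R 46500 > Bidder D 28900 > Bidder Q 22400.
Bidder V has the top bid and wins; the price is the second-highest bid, 46500.
Bidder V's payoff = 32100 − 46500 = -14400. All other bidders lose, so their payoff is 0.

Bidder D 0, Bidder Q 0, Bidder R 0, Bidder V -14400.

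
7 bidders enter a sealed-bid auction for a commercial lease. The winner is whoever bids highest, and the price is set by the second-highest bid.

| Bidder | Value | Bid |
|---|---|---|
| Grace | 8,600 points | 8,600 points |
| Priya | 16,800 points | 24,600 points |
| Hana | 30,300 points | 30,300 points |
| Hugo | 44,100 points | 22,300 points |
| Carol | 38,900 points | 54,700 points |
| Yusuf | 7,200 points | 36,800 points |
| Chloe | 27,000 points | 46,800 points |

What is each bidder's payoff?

Grace 0 points, Priya 0 points, Hana 0 points, Hugo 0 points, Carol -7,900 points, Yusuf 0 points, Chloe 0 points.

Sorted high to low: Carol 54,700 points, then Chloe 46,800 points, then Yusuf 36,800 points, then Hana 30,300 points, then Priya 24,600 points, then Hugo 22,300 points, then Grace 8,600 points.
Carol has the top bid and wins; the price is the second-highest bid, 46,800 points.
Carol's payoff = 38,900 points − 46,800 points = -7,900 points. All other bidders lose, so their payoff is 0.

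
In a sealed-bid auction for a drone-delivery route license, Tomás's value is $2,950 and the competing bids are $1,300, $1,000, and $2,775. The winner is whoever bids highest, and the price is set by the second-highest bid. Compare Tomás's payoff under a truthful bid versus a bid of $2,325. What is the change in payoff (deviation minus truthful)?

The highest competing bid is $2,775.
Bidding truthfully at $2,950: Tomás has the top bid, wins, and pays the second-highest bid $2,775. Payoff = $2,950 − $2,775 = $175.
Bidding $2,325: the top bid is $2,775 (a rival), so Tomás loses. Payoff = $0.
Change = $0 − $175 = -$175.

Payoff change: -$175.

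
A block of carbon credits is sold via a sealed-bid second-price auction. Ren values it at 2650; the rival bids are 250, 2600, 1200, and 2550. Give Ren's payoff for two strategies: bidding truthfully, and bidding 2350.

Truthful: 50; alternative: 0.

The highest competing bid is 2600.
Bidding truthfully at 2650: Ren has the top bid, wins, and pays the second-highest bid 2600. Payoff = 2650 − 2600 = 50.
Bidding 2350: the top bid is 2600 (a rival), so Ren loses. Payoff = 0.
This is the dominant-strategy logic: truthful bidding weakly beats any alternative.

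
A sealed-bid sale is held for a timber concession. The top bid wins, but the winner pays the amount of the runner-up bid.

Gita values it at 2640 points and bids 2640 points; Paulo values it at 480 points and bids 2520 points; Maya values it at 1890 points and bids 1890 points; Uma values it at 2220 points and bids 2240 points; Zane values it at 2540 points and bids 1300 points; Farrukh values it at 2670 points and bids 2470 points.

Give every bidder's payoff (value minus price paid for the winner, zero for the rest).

Gita 120 points, Paulo 0 points, Maya 0 points, Uma 0 points, Zane 0 points, Farrukh 0 points.

Bids in descending order: Gita 2640 points > Paulo 2520 points > Farrukh 2470 points > Uma 2240 points > Maya 1890 points > Zane 1300 points.
Gita has the top bid and wins; the price is the second-highest bid, 2520 points.
Gita's payoff = 2640 points − 2520 points = 120 points. All other bidders lose, so their payoff is 0.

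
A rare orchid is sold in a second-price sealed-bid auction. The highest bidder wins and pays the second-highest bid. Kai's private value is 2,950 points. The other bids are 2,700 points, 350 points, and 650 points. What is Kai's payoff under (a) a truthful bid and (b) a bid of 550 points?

Truthful: 250 points; alternative: 0 points.

The highest competing bid is 2,700 points.
Bidding truthfully at 2,950 points: Kai has the top bid, wins, and pays the second-highest bid 2,700 points. Payoff = 2,950 points − 2,700 points = 250 points.
Bidding 550 points: the top bid is 2,700 points (a rival), so Kai loses. Payoff = 0 points.
Deviating from a truthful bid can only lose payoff in a second-price auction — never gain.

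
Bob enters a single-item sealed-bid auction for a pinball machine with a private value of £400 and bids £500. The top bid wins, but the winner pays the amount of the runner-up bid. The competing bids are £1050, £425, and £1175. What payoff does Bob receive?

Highest competing bid: £1175.
Bob's bid £500 is not the highest, so Bob loses, pays nothing, and earns zero payoff.

Bob's payoff: £0.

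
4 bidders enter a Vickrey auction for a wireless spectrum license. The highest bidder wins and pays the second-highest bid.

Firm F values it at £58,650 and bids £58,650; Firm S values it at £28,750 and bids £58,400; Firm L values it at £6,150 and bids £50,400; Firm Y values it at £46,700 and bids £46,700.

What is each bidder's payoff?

Payoffs: Firm F £250, Firm S £0, Firm L £0, Firm Y £0.

Bids in descending order: Firm F £58,650, then Firm S £58,400, then Firm L £50,400, then Firm Y £46,700.
Firm F has the top bid and wins; the price is the second-highest bid, £58,400.
Firm F's payoff = £58,650 − £58,400 = £250. All other bidders lose, so their payoff is 0.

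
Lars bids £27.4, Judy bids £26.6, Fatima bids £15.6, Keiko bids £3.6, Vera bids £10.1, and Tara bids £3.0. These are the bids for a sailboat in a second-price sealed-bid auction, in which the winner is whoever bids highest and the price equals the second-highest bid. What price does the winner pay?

The winner pays £26.6.

Ordered from highest: Lars £27.4; Judy £26.6; Fatima £15.6; Vera £10.1; Keiko £3.6; Tara £3.0.
Lars is the highest bidder, so Lars wins.
Under the second-price rule, the price is the second-highest bid: £26.6.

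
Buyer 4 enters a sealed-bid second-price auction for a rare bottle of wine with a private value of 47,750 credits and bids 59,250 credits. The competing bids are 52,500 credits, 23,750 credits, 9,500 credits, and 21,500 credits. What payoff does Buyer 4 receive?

Highest competing bid: 52,500 credits.
Buyer 4's bid 59,250 credits is the highest overall, so Buyer 4 wins and pays the second-highest bid, 52,500 credits.
Payoff = value − price = 47,750 credits − 52,500 credits = -4,750 credits.
Overbidding won the item at a price above value — truthful bidding would have avoided this loss.

Payoff = -4,750 credits.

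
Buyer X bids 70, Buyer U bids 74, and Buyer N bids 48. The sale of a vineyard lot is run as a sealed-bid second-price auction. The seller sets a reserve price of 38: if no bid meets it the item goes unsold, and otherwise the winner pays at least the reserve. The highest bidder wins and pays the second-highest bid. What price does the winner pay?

Price paid: 70.

Ranking the bids: Buyer U 74 > Buyer X 70 > Buyer N 48.
Buyer U has the highest bid, so Buyer U wins.
The second-highest bid is 70, which exceeds the reserve, so that sets the price.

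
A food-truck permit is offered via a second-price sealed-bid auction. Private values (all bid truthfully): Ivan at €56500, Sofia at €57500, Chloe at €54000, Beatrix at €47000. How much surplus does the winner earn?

€1000

Sorted high to low: Sofia €57500 > Ivan €56500 > Chloe €54000 > Beatrix €47000.
Sofia wins with the top bid and pays the second-highest, €56500.
Surplus = €57500 − €56500 = €1000.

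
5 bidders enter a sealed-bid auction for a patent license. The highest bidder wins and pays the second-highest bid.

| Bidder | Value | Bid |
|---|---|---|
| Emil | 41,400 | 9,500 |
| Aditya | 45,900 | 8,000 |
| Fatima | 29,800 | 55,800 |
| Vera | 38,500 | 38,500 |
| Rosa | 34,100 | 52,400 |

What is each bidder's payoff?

Emil 0, Aditya 0, Fatima -22,600, Vera 0, Rosa 0.

Ranking the bids: Fatima 55,800, then Rosa 52,400, then Vera 38,500, then Emil 9,500, then Aditya 8,000.
Fatima has the top bid and wins; the price is the second-highest bid, 52,400.
Fatima's payoff = 29,800 − 52,400 = -22,600. All other bidders lose, so their payoff is 0.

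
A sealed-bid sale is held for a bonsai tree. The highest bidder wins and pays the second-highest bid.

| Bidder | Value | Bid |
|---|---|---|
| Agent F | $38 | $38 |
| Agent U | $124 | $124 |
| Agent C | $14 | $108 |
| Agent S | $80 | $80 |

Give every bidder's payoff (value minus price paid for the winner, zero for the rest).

Agent F $0, Agent U $16, Agent C $0, Agent S $0.

Ranking the bids: Agent U $124, then Agent C $108, then Agent S $80, then Agent F $38.
Agent U has the top bid and wins; the price is the second-highest bid, $108.
Agent U's payoff = $124 − $108 = $16. All other bidders lose, so their payoff is 0.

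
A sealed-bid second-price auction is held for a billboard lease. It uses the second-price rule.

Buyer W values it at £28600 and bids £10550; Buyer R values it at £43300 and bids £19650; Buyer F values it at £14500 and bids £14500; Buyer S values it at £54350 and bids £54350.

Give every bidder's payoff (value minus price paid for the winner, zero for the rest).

Bids in descending order: Buyer S £54350 > Buyer R £19650 > Buyer F £14500 > Buyer W £10550.
Buyer S has the top bid and wins; the price is the second-highest bid, £19650.
Buyer S's payoff = £54350 − £19650 = £34700. All other bidders lose, so their payoff is 0.

Buyer W £0, Buyer R £0, Buyer F £0, Buyer S £34700.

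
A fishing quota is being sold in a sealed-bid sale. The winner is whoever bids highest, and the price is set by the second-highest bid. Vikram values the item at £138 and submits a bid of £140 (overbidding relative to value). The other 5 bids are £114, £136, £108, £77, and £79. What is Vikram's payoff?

Vikram's payoff: £2.

Highest competing bid: £136.
Vikram's bid £140 is the highest overall, so Vikram wins and pays the second-highest bid, £136.
Payoff = value − price = £138 − £136 = £2.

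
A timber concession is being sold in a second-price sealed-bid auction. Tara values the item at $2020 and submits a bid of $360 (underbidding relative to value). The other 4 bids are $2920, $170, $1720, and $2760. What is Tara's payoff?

$0

Highest competing bid: $2920.
Tara's bid $360 is not the highest, so Tara loses, pays nothing, and earns zero payoff.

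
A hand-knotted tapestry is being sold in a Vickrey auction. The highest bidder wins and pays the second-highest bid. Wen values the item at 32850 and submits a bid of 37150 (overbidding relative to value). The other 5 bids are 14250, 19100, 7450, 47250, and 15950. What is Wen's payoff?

0

Highest competing bid: 47250.
Wen's bid 37150 is not the highest, so Wen loses, pays nothing, and earns zero payoff.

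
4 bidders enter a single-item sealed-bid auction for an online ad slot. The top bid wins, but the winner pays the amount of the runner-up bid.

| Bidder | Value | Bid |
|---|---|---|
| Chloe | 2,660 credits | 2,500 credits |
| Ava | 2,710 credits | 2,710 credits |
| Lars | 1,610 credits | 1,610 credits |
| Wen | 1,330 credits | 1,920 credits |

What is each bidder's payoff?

Sorted high to low: Ava 2,710 credits; Chloe 2,500 credits; Wen 1,920 credits; Lars 1,610 credits.
Ava has the top bid and wins; the price is the second-highest bid, 2,500 credits.
Ava's payoff = 2,710 credits − 2,500 credits = 210 credits. All other bidders lose, so their payoff is 0.

Payoffs: Chloe 0 credits, Ava 210 credits, Lars 0 credits, Wen 0 credits.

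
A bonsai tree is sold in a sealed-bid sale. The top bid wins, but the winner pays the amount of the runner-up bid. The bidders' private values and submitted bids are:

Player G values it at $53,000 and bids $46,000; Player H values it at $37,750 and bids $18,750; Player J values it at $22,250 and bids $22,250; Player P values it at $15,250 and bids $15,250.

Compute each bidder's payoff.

Ranking the bids: Player G $46,000 > Player J $22,250 > Player H $18,750 > Player P $15,250.
Player G has the top bid and wins; the price is the second-highest bid, $22,250.
Player G's payoff = $53,000 − $22,250 = $30,750. All other bidders lose, so their payoff is 0.

Player G $30,750, Player H $0, Player J $0, Player P $0.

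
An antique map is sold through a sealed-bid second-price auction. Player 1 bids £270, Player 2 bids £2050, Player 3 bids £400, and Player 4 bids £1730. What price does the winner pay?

Sorted high to low: Player 2 £2050, then Player 4 £1730, then Player 3 £400, then Player 1 £270.
Player 2 has the highest bid, so Player 2 wins.
The second-highest bid is £1730, so that is what Player 2 pays.

Price paid: £1730.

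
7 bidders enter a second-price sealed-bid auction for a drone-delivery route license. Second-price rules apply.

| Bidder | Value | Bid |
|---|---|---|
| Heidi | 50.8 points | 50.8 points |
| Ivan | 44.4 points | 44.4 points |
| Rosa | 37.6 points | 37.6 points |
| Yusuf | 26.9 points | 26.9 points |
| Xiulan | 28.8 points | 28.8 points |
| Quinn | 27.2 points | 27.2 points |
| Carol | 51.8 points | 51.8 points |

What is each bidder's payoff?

Heidi 0.0 points, Ivan 0.0 points, Rosa 0.0 points, Yusuf 0.0 points, Xiulan 0.0 points, Quinn 0.0 points, Carol 1.0 points.

Sorted high to low: Carol 51.8 points; Heidi 50.8 points; Ivan 44.4 points; Rosa 37.6 points; Xiulan 28.8 points; Quinn 27.2 points; Yusuf 26.9 points.
Carol has the top bid and wins; the price is the second-highest bid, 50.8 points.
Carol's payoff = 51.8 points − 50.8 points = 1.0 points. All other bidders lose, so their payoff is 0.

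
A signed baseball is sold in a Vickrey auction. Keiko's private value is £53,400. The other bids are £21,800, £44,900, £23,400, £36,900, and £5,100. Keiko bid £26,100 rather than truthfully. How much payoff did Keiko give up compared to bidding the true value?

Regret: £8,500.

The highest competing bid is £44,900.
Bidding truthfully at £53,400: Keiko has the top bid, wins, and pays the second-highest bid £44,900. Payoff = £53,400 − £44,900 = £8,500.
Bidding £26,100: the top bid is £44,900 (a rival), so Keiko loses. Payoff = £0.
Regret = truthful payoff − actual payoff = £8,500 − £0 = £8,500.
This is the dominant-strategy logic: truthful bidding weakly beats any alternative.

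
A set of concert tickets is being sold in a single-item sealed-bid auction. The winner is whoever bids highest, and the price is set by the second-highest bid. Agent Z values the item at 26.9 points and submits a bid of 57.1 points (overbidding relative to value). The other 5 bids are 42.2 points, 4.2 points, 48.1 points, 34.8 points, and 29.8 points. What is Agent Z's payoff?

Highest competing bid: 48.1 points.
Agent Z's bid 57.1 points is the highest overall, so Agent Z wins and pays the second-highest bid, 48.1 points.
Payoff = value − price = 26.9 points − 48.1 points = -21.2 points.

Agent Z's payoff: -21.2 points.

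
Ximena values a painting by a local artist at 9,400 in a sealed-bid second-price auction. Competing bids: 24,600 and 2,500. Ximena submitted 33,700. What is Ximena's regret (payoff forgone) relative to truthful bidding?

Payoff forgone: 15,200.

The highest competing bid is 24,600.
Bidding truthfully at 9,400: the top bid is 24,600 (a rival), so Ximena loses. Payoff = 0.
Bidding 33,700: Ximena has the top bid, wins, and pays the second-highest bid 24,600. Payoff = 9,400 − 24,600 = -15,200.
Regret = truthful payoff − actual payoff = 0 − -15,200 = 15,200.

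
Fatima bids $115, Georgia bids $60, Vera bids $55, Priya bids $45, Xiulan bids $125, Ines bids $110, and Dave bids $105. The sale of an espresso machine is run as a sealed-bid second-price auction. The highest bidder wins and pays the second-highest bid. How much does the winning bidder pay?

$115

Ordered from highest: Xiulan $125, then Fatima $115, then Ines $110, then Dave $105, then Georgia $60, then Vera $55, then Priya $45.
Xiulan has the highest bid, so Xiulan wins.
The second-highest bid is $115, so that is what Xiulan pays.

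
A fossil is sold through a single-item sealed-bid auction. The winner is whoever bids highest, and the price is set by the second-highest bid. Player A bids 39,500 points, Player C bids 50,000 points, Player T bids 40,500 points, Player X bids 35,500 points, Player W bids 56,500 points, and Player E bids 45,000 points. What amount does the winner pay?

50,000 points

Sorted high to low: Player W 56,500 points > Player C 50,000 points > Player E 45,000 points > Player T 40,500 points > Player A 39,500 points > Player X 35,500 points.
Player W has the highest bid, so Player W wins.
The second-highest bid is 50,000 points, so that is what Player W pays.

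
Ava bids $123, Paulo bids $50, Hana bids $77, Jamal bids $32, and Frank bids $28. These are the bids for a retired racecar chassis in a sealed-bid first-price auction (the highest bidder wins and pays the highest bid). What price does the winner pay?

Price paid: $123.

Sorted high to low: Ava $123; Hana $77; Paulo $50; Jamal $32; Frank $28.
Ava is the highest bidder, so Ava wins.
Under the first-price rule, the price is the highest bid: $123.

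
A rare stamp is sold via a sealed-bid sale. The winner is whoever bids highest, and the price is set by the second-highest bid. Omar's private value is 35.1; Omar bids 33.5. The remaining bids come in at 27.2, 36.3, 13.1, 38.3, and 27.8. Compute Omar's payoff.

Omar's payoff: 0.0.

Highest competing bid: 38.3.
Omar's bid 33.5 is not the highest, so Omar loses, pays nothing, and earns zero payoff.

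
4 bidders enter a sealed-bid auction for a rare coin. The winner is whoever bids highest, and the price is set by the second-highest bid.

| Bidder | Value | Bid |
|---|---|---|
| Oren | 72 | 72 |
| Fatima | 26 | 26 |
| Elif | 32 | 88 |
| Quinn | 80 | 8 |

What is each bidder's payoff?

Oren 0, Fatima 0, Elif -40, Quinn 0.

Bids in descending order: Elif 88; Oren 72; Fatima 26; Quinn 8.
Elif has the top bid and wins; the price is the second-highest bid, 72.
Elif's payoff = 32 − 72 = -40. All other bidders lose, so their payoff is 0.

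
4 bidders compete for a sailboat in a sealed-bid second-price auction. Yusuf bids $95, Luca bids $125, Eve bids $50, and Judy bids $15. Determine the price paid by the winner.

Sorted high to low: Luca $125, then Yusuf $95, then Eve $50, then Judy $15.
Luca has the highest bid, so Luca wins.
The second-highest bid is $95, so that is what Luca pays.

The winner pays $95.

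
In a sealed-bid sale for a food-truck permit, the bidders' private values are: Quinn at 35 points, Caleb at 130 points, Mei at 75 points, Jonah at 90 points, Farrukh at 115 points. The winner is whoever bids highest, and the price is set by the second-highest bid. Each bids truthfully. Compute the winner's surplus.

Winner's surplus: 15 points.

Bids in descending order: Caleb 130 points, then Farrukh 115 points, then Jonah 90 points, then Mei 75 points, then Quinn 35 points.
Caleb wins with the top bid and pays the second-highest, 115 points.
Surplus = 130 points − 115 points = 15 points.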